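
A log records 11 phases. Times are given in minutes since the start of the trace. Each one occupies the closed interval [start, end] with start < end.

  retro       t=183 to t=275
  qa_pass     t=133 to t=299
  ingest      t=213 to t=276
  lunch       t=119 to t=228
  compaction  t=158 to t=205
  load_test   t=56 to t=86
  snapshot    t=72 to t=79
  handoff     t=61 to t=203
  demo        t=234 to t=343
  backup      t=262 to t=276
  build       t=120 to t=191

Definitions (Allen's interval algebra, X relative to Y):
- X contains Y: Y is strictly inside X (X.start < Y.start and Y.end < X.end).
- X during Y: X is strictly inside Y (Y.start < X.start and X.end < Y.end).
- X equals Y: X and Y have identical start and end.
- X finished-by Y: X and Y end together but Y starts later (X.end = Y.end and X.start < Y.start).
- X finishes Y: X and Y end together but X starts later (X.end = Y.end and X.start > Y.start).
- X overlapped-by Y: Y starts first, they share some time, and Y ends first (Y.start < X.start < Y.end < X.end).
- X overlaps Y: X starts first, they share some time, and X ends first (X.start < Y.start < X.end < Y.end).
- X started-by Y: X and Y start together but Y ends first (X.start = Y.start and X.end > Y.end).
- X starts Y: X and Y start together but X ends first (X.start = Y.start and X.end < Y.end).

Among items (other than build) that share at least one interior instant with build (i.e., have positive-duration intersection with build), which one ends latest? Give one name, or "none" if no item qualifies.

qa_pass

Target build = [t=120, t=191].
backup [t=262, t=276] → after → excluded.
compaction [t=158, t=205] → overlapped-by → candidate.
demo [t=234, t=343] → after → excluded.
handoff [t=61, t=203] → contains → candidate.
ingest [t=213, t=276] → after → excluded.
load_test [t=56, t=86] → before → excluded.
lunch [t=119, t=228] → contains → candidate.
qa_pass [t=133, t=299] → overlapped-by → candidate.
retro [t=183, t=275] → overlapped-by → candidate.
snapshot [t=72, t=79] → before → excluded.
Among candidates, latest end is t=299 → qa_pass.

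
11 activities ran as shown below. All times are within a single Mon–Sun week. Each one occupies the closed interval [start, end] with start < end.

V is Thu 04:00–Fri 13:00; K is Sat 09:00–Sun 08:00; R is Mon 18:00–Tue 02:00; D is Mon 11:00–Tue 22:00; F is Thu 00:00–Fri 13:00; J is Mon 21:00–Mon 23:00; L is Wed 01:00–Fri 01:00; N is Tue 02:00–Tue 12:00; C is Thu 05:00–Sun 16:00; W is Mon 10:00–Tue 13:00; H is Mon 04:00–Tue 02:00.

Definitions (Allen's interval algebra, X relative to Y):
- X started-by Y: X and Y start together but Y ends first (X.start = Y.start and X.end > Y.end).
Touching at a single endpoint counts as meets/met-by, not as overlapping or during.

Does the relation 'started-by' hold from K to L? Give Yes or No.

K = [Sat 09:00, Sun 08:00], L = [Wed 01:00, Fri 01:00].
Actual relation of K to L: after.
Asked whether 'started-by' holds → No.

No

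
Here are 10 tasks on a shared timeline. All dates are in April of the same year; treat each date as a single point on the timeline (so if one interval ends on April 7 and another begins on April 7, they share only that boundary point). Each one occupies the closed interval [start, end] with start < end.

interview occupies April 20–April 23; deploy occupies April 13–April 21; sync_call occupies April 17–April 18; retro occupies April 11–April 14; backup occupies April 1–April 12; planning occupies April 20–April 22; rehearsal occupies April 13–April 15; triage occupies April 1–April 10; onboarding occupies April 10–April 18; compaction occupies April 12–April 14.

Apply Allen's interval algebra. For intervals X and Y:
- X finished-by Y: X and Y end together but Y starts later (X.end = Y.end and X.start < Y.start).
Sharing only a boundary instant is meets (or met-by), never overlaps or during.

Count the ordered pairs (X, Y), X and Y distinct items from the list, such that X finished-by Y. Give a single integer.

Checking all 90 ordered pairs for relation 'finished-by'; matching pairs in alphabetical order:
(onboarding, sync_call): onboarding finished-by sync_call ✓
(retro, compaction): retro finished-by compaction ✓
Count: 2.

2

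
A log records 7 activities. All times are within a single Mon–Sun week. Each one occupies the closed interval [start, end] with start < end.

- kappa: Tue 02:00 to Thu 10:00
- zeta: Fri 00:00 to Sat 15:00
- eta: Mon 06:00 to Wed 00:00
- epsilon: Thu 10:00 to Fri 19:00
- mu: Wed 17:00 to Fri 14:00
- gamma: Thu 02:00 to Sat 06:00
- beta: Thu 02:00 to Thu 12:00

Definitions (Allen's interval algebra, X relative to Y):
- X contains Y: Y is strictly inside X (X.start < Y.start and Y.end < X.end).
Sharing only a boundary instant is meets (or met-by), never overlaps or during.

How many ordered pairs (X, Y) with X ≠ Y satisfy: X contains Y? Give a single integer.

Checking all 42 ordered pairs for relation 'contains'; matching pairs in alphabetical order:
(gamma, epsilon): gamma contains epsilon ✓
(mu, beta): mu contains beta ✓
Count: 2.

2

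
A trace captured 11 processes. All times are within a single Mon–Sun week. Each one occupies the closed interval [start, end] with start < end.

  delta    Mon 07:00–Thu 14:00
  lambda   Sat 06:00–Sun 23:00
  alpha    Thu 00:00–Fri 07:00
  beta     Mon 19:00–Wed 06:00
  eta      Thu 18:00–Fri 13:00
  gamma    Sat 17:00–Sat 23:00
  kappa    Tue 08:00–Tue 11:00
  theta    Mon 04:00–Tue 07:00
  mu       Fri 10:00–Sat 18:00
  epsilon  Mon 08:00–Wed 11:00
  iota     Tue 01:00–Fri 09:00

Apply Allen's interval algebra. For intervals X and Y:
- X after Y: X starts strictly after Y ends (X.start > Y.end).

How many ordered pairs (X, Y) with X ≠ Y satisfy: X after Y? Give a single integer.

33

Checking all 110 ordered pairs for relation 'after'; matching pairs in alphabetical order:
(alpha, beta): alpha after beta ✓
(alpha, epsilon): alpha after epsilon ✓
(alpha, kappa): alpha after kappa ✓
(alpha, theta): alpha after theta ✓
(eta, beta): eta after beta ✓
(eta, delta): eta after delta ✓
(eta, epsilon): eta after epsilon ✓
(eta, kappa): eta after kappa ✓
(eta, theta): eta after theta ✓
(gamma, alpha): gamma after alpha ✓
(gamma, beta): gamma after beta ✓
(gamma, delta): gamma after delta ✓
(gamma, epsilon): gamma after epsilon ✓
(gamma, eta): gamma after eta ✓
(gamma, iota): gamma after iota ✓
(gamma, kappa): gamma after kappa ✓
(gamma, theta): gamma after theta ✓
(kappa, theta): kappa after theta ✓
(lambda, alpha): lambda after alpha ✓
(lambda, beta): lambda after beta ✓
(lambda, delta): lambda after delta ✓
(lambda, epsilon): lambda after epsilon ✓
(lambda, eta): lambda after eta ✓
(lambda, iota): lambda after iota ✓
... plus 9 further pairs not listed.
Count: 33.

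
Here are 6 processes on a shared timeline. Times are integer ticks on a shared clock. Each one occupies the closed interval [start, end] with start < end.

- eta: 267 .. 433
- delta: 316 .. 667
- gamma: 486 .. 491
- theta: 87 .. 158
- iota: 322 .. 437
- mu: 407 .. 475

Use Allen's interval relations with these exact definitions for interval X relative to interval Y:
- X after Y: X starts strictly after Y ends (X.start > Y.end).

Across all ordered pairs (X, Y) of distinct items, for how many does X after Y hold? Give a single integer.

Checking all 30 ordered pairs for relation 'after'; matching pairs in alphabetical order:
(delta, theta): delta after theta ✓
(eta, theta): eta after theta ✓
(gamma, eta): gamma after eta ✓
(gamma, iota): gamma after iota ✓
(gamma, mu): gamma after mu ✓
(gamma, theta): gamma after theta ✓
(iota, theta): iota after theta ✓
(mu, theta): mu after theta ✓
Count: 8.

8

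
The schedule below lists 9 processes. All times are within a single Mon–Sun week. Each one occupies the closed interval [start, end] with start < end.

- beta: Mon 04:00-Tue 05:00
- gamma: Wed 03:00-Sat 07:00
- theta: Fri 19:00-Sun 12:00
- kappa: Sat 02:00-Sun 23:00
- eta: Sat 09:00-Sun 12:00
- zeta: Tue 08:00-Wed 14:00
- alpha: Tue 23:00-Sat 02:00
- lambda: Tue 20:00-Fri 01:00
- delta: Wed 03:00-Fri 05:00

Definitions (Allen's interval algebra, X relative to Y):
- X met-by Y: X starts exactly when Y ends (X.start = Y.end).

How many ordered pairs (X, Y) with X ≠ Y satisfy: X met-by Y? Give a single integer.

1

Checking all 72 ordered pairs for relation 'met-by'; matching pairs in alphabetical order:
(kappa, alpha): kappa met-by alpha ✓
Count: 1.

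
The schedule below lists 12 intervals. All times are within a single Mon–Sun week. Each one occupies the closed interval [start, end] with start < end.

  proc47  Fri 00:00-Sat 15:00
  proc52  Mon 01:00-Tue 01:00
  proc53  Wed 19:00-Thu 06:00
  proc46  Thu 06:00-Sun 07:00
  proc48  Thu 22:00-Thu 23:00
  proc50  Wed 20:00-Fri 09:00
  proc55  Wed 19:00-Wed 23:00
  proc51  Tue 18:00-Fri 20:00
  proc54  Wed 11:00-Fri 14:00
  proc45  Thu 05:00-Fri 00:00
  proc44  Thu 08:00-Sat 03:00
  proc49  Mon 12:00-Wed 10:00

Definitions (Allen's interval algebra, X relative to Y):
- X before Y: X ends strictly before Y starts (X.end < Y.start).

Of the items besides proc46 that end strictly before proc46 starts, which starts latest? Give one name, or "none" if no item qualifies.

Target proc46 = [Thu 06:00, Sun 07:00].
proc44 [Thu 08:00, Sat 03:00] → during → excluded.
proc45 [Thu 05:00, Fri 00:00] → overlaps → excluded.
proc47 [Fri 00:00, Sat 15:00] → during → excluded.
proc48 [Thu 22:00, Thu 23:00] → during → excluded.
proc49 [Mon 12:00, Wed 10:00] → before → candidate.
proc50 [Wed 20:00, Fri 09:00] → overlaps → excluded.
proc51 [Tue 18:00, Fri 20:00] → overlaps → excluded.
proc52 [Mon 01:00, Tue 01:00] → before → candidate.
proc53 [Wed 19:00, Thu 06:00] → meets → excluded.
proc54 [Wed 11:00, Fri 14:00] → overlaps → excluded.
proc55 [Wed 19:00, Wed 23:00] → before → candidate.
Among candidates, latest start is Wed 19:00 → proc55.

proc55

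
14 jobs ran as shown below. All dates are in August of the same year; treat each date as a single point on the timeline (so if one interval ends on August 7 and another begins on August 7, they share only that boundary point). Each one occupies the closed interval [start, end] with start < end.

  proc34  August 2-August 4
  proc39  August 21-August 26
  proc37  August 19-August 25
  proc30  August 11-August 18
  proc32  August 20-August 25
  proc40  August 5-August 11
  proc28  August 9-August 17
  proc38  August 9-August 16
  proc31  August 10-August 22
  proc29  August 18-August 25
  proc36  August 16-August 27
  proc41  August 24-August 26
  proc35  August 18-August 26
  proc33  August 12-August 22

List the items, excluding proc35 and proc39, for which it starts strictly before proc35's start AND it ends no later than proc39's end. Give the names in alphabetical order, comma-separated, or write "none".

Conditions: its start is strictly before proc35's start (X.start < August 18) AND its end is no later than proc39's end (X.end <= August 26).
proc28: start August 9 < August 18? ✓; end August 17 <= August 26? ✓ → yes.
proc29: start August 18 < August 18? ✗; end August 25 <= August 26? ✓ → no.
proc30: start August 11 < August 18? ✓; end August 18 <= August 26? ✓ → yes.
proc31: start August 10 < August 18? ✓; end August 22 <= August 26? ✓ → yes.
proc32: start August 20 < August 18? ✗; end August 25 <= August 26? ✓ → no.
proc33: start August 12 < August 18? ✓; end August 22 <= August 26? ✓ → yes.
proc34: start August 2 < August 18? ✓; end August 4 <= August 26? ✓ → yes.
proc36: start August 16 < August 18? ✓; end August 27 <= August 26? ✗ → no.
proc37: start August 19 < August 18? ✗; end August 25 <= August 26? ✓ → no.
proc38: start August 9 < August 18? ✓; end August 16 <= August 26? ✓ → yes.
proc40: start August 5 < August 18? ✓; end August 11 <= August 26? ✓ → yes.
proc41: start August 24 < August 18? ✗; end August 26 <= August 26? ✓ → no.
Result: proc28, proc30, proc31, proc33, proc34, proc38, proc40.

proc28, proc30, proc31, proc33, proc34, proc38, proc40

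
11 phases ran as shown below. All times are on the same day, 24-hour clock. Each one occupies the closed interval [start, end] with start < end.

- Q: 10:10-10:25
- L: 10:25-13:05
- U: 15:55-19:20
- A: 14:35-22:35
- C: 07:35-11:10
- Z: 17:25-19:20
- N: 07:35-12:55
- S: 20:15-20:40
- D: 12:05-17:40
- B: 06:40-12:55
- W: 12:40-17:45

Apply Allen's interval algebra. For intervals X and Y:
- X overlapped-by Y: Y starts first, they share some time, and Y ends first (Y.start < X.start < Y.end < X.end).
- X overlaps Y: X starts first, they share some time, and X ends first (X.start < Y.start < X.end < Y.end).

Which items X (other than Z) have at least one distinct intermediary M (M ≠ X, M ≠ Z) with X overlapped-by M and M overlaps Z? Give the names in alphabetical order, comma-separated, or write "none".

A, U, W

Target Z = [17:25, 19:20].
Intermediaries M with M overlaps Z: D, W.
Via D — items with X overlapped-by D: A, U, W.
Via W — items with X overlapped-by W: A, U.
Union: A, U, W.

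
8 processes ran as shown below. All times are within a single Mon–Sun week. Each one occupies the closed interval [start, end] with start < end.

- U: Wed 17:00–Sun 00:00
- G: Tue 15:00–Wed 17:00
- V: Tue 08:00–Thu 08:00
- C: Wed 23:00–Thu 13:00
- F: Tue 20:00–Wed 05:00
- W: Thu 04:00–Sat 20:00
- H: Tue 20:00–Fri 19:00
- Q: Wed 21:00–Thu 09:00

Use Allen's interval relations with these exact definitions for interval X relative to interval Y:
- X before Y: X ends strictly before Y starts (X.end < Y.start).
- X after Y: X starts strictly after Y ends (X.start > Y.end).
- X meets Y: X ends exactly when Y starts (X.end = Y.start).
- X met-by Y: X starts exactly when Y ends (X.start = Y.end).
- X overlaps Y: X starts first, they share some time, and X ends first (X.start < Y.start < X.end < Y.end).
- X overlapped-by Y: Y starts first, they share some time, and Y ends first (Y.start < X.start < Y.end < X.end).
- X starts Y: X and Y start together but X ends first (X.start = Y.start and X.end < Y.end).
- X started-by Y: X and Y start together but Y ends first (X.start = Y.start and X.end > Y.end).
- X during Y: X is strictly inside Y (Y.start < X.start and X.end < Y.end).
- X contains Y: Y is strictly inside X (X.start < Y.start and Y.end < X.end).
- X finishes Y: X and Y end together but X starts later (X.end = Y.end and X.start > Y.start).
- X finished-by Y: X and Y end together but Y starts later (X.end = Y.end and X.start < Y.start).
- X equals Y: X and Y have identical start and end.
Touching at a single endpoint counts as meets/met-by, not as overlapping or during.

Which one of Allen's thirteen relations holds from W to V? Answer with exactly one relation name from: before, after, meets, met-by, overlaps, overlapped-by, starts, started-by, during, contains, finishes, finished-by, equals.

W = [Thu 04:00, Sat 20:00]; V = [Tue 08:00, Thu 08:00].
Compare endpoints: W.start > V.start, W.start < V.end, W.end > V.start, W.end > V.end.
That pattern is 'overlapped-by'.

overlapped-by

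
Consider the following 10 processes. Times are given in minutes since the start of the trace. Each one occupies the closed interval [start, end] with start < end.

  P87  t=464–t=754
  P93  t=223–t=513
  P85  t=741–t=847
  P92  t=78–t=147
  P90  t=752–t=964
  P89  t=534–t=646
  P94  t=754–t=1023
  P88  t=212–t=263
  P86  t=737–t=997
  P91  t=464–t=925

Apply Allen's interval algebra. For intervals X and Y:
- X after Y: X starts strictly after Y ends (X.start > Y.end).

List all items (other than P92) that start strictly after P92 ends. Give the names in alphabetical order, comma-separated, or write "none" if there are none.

P85, P86, P87, P88, P89, P90, P91, P93, P94

Target P92 = [t=78, t=147].
P85 [t=741, t=847] → after → yes.
P86 [t=737, t=997] → after → yes.
P87 [t=464, t=754] → after → yes.
P88 [t=212, t=263] → after → yes.
P89 [t=534, t=646] → after → yes.
P90 [t=752, t=964] → after → yes.
P91 [t=464, t=925] → after → yes.
P93 [t=223, t=513] → after → yes.
P94 [t=754, t=1023] → after → yes.
Result: P85, P86, P87, P88, P89, P90, P91, P93, P94.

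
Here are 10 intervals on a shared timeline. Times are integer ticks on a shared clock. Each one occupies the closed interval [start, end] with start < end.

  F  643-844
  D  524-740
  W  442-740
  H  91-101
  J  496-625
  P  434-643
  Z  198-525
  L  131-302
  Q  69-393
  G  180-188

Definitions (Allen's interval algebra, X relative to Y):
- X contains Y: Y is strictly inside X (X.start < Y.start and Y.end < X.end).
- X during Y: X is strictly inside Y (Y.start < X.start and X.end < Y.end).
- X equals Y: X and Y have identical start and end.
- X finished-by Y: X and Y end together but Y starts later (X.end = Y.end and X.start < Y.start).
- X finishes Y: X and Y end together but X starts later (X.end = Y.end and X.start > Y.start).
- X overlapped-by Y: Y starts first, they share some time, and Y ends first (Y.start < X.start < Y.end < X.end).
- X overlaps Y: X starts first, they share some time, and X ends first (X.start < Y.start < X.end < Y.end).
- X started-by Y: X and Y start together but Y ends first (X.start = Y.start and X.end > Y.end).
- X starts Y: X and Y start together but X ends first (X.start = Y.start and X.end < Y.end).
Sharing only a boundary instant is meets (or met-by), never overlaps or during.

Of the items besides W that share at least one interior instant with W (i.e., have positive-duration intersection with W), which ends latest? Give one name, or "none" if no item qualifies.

Target W = [442, 740].
D [524, 740] → finishes → candidate.
F [643, 844] → overlapped-by → candidate.
G [180, 188] → before → excluded.
H [91, 101] → before → excluded.
J [496, 625] → during → candidate.
L [131, 302] → before → excluded.
P [434, 643] → overlaps → candidate.
Q [69, 393] → before → excluded.
Z [198, 525] → overlaps → candidate.
Among candidates, latest end is 844 → F.

F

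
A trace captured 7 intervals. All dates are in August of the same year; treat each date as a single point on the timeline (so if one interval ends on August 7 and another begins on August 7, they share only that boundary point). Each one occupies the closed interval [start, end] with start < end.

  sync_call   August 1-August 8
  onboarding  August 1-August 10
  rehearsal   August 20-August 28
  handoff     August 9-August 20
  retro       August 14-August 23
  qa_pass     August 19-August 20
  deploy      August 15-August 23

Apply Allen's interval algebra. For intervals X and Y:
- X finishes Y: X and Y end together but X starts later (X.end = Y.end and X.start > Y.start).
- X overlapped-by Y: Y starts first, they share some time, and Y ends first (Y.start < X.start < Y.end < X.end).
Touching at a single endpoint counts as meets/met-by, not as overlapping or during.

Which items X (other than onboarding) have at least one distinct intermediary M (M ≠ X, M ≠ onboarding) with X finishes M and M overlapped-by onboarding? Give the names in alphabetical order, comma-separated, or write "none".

qa_pass

Target onboarding = [August 1, August 10].
Intermediaries M with M overlapped-by onboarding: handoff.
Via handoff — items with X finishes handoff: qa_pass.
Union: qa_pass.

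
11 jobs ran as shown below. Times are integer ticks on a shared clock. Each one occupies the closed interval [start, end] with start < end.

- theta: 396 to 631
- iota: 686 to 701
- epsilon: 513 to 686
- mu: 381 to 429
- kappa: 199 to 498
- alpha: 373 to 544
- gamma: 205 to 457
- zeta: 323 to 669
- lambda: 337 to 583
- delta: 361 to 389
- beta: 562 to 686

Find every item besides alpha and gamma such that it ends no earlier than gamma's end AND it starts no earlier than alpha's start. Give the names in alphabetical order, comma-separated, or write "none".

Conditions: its end is no earlier than gamma's end (X.end >= 457) AND its start is no earlier than alpha's start (X.start >= 373).
beta: end 686 >= 457? ✓; start 562 >= 373? ✓ → yes.
delta: end 389 >= 457? ✗; start 361 >= 373? ✗ → no.
epsilon: end 686 >= 457? ✓; start 513 >= 373? ✓ → yes.
iota: end 701 >= 457? ✓; start 686 >= 373? ✓ → yes.
kappa: end 498 >= 457? ✓; start 199 >= 373? ✗ → no.
lambda: end 583 >= 457? ✓; start 337 >= 373? ✗ → no.
mu: end 429 >= 457? ✗; start 381 >= 373? ✓ → no.
theta: end 631 >= 457? ✓; start 396 >= 373? ✓ → yes.
zeta: end 669 >= 457? ✓; start 323 >= 373? ✗ → no.
Result: beta, epsilon, iota, theta.

beta, epsilon, iota, theta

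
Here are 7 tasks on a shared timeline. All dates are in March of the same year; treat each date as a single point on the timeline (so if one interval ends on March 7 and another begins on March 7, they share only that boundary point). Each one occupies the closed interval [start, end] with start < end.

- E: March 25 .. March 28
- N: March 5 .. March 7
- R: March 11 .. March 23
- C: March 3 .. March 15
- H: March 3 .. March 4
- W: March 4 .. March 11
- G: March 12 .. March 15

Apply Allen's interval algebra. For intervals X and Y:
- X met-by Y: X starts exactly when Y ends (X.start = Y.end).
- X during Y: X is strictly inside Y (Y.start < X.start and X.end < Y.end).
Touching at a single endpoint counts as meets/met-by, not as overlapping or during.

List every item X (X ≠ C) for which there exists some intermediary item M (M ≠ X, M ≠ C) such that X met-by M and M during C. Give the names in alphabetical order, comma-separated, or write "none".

R

Target C = [March 3, March 15].
Intermediaries M with M during C: N, W.
Via N — items with X met-by N: none.
Via W — items with X met-by W: R.
Union: R.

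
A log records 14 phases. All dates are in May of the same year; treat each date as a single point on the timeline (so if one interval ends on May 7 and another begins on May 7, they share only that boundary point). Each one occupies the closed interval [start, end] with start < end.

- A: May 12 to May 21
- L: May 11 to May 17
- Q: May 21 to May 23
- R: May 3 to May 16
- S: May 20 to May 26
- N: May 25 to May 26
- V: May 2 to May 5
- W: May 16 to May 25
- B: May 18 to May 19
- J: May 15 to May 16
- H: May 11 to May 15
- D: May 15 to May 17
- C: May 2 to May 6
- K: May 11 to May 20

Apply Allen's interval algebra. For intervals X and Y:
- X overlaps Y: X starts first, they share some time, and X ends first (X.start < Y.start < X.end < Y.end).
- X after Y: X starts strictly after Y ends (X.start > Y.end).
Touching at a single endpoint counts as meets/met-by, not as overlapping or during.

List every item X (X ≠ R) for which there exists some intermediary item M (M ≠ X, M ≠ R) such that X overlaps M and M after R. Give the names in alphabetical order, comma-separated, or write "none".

Target R = [May 3, May 16].
Intermediaries M with M after R: B, N, Q, S.
Via B — items with X overlaps B: none.
Via N — items with X overlaps N: none.
Via Q — items with X overlaps Q: none.
Via S — items with X overlaps S: A, W.
Union: A, W.

A, W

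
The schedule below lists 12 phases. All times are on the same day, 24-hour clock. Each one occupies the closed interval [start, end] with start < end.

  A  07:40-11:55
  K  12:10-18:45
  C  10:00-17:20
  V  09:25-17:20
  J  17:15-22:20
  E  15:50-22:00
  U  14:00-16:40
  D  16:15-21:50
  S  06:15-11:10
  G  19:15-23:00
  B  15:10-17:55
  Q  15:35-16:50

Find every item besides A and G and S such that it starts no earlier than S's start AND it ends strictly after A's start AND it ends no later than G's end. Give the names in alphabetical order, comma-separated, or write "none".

B, C, D, E, J, K, Q, U, V

Conditions: its start is no earlier than S's start (X.start >= 06:15) AND its end is strictly after A's start (X.end > 07:40) AND its end is no later than G's end (X.end <= 23:00).
B: start 15:10 >= 06:15? ✓; end 17:55 > 07:40? ✓; end 17:55 <= 23:00? ✓ → yes.
C: start 10:00 >= 06:15? ✓; end 17:20 > 07:40? ✓; end 17:20 <= 23:00? ✓ → yes.
D: start 16:15 >= 06:15? ✓; end 21:50 > 07:40? ✓; end 21:50 <= 23:00? ✓ → yes.
E: start 15:50 >= 06:15? ✓; end 22:00 > 07:40? ✓; end 22:00 <= 23:00? ✓ → yes.
J: start 17:15 >= 06:15? ✓; end 22:20 > 07:40? ✓; end 22:20 <= 23:00? ✓ → yes.
K: start 12:10 >= 06:15? ✓; end 18:45 > 07:40? ✓; end 18:45 <= 23:00? ✓ → yes.
Q: start 15:35 >= 06:15? ✓; end 16:50 > 07:40? ✓; end 16:50 <= 23:00? ✓ → yes.
U: start 14:00 >= 06:15? ✓; end 16:40 > 07:40? ✓; end 16:40 <= 23:00? ✓ → yes.
V: start 09:25 >= 06:15? ✓; end 17:20 > 07:40? ✓; end 17:20 <= 23:00? ✓ → yes.
Result: B, C, D, E, J, K, Q, U, V.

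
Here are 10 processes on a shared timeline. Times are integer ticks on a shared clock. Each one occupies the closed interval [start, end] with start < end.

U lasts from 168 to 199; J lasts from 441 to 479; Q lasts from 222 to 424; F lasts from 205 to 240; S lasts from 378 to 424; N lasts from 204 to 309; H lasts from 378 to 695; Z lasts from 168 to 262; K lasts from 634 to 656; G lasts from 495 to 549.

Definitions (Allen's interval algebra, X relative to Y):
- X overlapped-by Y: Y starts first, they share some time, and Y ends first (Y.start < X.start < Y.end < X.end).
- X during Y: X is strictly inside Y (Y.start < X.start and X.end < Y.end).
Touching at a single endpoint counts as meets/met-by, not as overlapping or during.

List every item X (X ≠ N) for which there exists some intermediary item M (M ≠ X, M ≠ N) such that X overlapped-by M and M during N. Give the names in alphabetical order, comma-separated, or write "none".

Target N = [204, 309].
Intermediaries M with M during N: F.
Via F — items with X overlapped-by F: Q.
Union: Q.

Q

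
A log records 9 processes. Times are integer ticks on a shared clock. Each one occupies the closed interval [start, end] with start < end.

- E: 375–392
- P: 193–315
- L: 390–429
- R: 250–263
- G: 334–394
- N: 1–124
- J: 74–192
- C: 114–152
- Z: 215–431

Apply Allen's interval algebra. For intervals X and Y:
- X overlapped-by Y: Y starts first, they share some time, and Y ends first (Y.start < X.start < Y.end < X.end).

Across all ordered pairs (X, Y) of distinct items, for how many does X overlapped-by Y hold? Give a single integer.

Checking all 72 ordered pairs for relation 'overlapped-by'; matching pairs in alphabetical order:
(C, N): C overlapped-by N ✓
(J, N): J overlapped-by N ✓
(L, E): L overlapped-by E ✓
(L, G): L overlapped-by G ✓
(Z, P): Z overlapped-by P ✓
Count: 5.

5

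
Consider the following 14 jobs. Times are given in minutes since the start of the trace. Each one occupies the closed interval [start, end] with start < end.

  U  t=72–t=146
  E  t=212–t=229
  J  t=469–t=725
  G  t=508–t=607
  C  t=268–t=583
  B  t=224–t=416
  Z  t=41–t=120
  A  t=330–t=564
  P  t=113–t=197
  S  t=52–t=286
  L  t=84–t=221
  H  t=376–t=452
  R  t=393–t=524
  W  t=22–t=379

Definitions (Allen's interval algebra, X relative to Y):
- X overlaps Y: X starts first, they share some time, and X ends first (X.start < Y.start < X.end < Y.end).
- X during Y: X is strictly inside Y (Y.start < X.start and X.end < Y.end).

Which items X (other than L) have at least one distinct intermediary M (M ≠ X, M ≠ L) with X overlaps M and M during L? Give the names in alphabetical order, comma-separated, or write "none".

U, Z

Target L = [t=84, t=221].
Intermediaries M with M during L: P.
Via P — items with X overlaps P: U, Z.
Union: U, Z.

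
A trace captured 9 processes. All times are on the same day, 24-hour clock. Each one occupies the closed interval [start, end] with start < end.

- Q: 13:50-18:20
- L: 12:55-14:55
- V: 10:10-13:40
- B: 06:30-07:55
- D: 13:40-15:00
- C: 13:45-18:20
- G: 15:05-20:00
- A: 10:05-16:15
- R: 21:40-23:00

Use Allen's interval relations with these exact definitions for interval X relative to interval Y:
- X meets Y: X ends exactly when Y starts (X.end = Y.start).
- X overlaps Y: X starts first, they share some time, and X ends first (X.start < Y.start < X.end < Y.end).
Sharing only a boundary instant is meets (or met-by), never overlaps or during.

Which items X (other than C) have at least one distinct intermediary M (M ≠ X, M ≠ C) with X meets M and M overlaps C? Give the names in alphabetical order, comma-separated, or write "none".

V

Target C = [13:45, 18:20].
Intermediaries M with M overlaps C: A, D, L.
Via A — items with X meets A: none.
Via D — items with X meets D: V.
Via L — items with X meets L: none.
Union: V.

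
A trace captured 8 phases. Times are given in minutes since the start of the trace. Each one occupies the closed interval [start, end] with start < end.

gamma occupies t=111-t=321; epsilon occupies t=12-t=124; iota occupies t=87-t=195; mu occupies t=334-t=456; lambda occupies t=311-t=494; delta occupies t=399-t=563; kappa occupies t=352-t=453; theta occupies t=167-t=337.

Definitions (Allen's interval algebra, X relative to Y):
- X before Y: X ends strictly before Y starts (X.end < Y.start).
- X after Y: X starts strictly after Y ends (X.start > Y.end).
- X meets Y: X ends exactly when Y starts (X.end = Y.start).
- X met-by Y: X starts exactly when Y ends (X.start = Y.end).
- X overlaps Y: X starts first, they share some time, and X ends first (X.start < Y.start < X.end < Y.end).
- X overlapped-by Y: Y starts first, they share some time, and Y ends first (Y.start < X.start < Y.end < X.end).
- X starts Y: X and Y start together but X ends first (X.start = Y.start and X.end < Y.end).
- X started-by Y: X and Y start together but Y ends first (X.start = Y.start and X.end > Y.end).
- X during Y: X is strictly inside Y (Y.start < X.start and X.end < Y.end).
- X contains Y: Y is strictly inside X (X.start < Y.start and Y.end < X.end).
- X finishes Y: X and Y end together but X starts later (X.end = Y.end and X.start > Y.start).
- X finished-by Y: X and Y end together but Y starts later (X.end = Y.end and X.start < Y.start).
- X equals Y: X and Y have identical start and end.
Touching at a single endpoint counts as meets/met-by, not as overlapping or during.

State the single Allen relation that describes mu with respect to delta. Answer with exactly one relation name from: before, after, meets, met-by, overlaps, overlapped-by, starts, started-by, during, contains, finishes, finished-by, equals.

overlaps

mu = [t=334, t=456]; delta = [t=399, t=563].
Compare endpoints: mu.start < delta.start, mu.start < delta.end, mu.end > delta.start, mu.end < delta.end.
That pattern is 'overlaps'.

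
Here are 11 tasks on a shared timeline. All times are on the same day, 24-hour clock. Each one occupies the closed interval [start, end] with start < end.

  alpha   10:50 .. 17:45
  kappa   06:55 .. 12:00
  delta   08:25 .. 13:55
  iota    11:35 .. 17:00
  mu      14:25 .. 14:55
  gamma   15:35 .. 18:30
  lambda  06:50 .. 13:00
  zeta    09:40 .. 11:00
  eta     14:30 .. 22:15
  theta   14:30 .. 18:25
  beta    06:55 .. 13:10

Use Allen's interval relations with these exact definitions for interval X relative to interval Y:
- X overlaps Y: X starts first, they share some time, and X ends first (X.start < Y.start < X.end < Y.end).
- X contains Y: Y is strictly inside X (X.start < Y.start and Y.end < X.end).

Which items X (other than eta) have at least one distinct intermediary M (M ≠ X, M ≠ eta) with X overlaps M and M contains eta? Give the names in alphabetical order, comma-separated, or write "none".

Target eta = [14:30, 22:15].
Intermediaries M with M contains eta: none.
Union: none.

none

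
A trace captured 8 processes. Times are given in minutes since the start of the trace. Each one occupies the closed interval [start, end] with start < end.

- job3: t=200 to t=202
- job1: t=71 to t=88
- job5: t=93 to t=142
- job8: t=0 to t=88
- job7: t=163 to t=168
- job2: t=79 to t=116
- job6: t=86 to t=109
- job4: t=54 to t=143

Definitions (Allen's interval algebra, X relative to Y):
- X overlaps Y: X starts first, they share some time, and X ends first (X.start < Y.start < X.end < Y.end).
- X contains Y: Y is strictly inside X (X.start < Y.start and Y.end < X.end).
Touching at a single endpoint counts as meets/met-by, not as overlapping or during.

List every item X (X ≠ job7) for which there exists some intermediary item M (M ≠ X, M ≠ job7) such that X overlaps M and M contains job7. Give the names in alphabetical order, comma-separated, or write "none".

Target job7 = [t=163, t=168].
Intermediaries M with M contains job7: none.
Union: none.

none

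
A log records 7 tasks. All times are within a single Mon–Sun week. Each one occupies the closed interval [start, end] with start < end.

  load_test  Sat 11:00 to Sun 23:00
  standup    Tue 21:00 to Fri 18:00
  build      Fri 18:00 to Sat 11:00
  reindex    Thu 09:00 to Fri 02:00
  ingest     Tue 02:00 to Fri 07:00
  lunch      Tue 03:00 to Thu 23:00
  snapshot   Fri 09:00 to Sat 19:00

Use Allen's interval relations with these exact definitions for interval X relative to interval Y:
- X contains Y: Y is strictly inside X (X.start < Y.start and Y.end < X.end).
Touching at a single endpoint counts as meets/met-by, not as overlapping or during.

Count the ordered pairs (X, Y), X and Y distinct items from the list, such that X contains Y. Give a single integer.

4

Checking all 42 ordered pairs for relation 'contains'; matching pairs in alphabetical order:
(ingest, lunch): ingest contains lunch ✓
(ingest, reindex): ingest contains reindex ✓
(snapshot, build): snapshot contains build ✓
(standup, reindex): standup contains reindex ✓
Count: 4.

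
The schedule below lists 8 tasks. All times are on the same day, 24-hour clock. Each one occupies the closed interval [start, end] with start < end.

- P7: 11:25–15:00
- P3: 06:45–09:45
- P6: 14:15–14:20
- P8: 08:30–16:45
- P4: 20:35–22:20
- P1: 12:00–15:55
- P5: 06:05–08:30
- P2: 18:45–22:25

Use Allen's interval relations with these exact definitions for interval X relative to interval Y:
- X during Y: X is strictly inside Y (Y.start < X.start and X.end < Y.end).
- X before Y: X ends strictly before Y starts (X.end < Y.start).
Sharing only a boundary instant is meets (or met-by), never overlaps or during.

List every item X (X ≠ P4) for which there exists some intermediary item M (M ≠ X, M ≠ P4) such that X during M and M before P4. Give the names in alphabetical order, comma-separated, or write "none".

Target P4 = [20:35, 22:20].
Intermediaries M with M before P4: P1, P3, P5, P6, P7, P8.
Via P1 — items with X during P1: P6.
Via P3 — items with X during P3: none.
Via P5 — items with X during P5: none.
Via P6 — items with X during P6: none.
Via P7 — items with X during P7: P6.
Via P8 — items with X during P8: P1, P6, P7.
Union: P1, P6, P7.

P1, P6, P7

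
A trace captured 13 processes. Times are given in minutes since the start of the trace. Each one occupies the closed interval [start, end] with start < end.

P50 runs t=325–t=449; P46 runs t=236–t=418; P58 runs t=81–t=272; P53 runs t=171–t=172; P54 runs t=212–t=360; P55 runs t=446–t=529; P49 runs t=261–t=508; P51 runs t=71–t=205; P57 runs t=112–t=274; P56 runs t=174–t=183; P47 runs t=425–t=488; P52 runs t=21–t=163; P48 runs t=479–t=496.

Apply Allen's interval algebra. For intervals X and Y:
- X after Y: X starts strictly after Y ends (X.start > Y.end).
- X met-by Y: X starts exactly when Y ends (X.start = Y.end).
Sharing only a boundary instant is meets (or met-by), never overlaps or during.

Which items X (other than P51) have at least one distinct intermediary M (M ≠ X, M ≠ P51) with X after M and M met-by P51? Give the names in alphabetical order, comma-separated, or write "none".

Target P51 = [t=71, t=205].
Intermediaries M with M met-by P51: none.
Union: none.

none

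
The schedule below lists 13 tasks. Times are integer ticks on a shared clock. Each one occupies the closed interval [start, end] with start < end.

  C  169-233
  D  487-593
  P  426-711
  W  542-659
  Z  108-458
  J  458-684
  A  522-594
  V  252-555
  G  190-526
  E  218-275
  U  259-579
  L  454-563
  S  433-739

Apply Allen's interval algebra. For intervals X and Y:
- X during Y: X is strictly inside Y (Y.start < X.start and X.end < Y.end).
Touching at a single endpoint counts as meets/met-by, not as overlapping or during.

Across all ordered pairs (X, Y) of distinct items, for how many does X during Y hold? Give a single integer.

17

Checking all 156 ordered pairs for relation 'during'; matching pairs in alphabetical order:
(A, J): A during J ✓
(A, P): A during P ✓
(A, S): A during S ✓
(C, Z): C during Z ✓
(D, J): D during J ✓
(D, P): D during P ✓
(D, S): D during S ✓
(E, G): E during G ✓
(E, Z): E during Z ✓
(J, P): J during P ✓
(J, S): J during S ✓
(L, P): L during P ✓
(L, S): L during S ✓
(L, U): L during U ✓
(W, J): W during J ✓
(W, P): W during P ✓
(W, S): W during S ✓
Count: 17.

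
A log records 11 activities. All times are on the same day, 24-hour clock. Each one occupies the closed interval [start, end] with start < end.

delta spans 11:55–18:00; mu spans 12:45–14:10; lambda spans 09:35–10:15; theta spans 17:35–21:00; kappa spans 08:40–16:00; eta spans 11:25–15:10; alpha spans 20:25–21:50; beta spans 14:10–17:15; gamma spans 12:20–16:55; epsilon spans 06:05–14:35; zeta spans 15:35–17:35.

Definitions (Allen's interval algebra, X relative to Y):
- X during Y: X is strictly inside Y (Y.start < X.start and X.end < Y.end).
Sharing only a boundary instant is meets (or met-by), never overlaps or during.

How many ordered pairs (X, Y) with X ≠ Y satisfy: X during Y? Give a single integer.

11

Checking all 110 ordered pairs for relation 'during'; matching pairs in alphabetical order:
(beta, delta): beta during delta ✓
(eta, kappa): eta during kappa ✓
(gamma, delta): gamma during delta ✓
(lambda, epsilon): lambda during epsilon ✓
(lambda, kappa): lambda during kappa ✓
(mu, delta): mu during delta ✓
(mu, epsilon): mu during epsilon ✓
(mu, eta): mu during eta ✓
(mu, gamma): mu during gamma ✓
(mu, kappa): mu during kappa ✓
(zeta, delta): zeta during delta ✓
Count: 11.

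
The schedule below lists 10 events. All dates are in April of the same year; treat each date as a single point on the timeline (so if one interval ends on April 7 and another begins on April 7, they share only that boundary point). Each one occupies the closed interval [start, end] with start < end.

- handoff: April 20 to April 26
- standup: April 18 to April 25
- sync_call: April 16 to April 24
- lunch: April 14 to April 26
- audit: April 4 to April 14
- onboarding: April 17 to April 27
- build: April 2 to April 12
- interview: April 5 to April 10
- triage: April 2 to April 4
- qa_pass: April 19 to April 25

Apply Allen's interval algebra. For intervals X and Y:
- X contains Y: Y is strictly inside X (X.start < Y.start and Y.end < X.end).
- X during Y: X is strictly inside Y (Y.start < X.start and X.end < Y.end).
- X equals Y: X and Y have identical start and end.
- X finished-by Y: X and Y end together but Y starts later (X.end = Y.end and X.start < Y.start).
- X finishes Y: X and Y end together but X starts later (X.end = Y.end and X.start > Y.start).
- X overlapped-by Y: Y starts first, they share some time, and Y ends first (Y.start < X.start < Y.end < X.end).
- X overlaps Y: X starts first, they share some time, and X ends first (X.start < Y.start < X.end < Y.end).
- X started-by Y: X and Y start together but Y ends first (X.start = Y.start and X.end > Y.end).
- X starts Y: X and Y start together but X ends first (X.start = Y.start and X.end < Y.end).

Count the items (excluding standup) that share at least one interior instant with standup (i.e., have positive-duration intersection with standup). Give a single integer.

5

Target standup = [April 18, April 25].
audit [April 4, April 14] → before → no.
build [April 2, April 12] → before → no.
handoff [April 20, April 26] → overlapped-by → counts.
interview [April 5, April 10] → before → no.
lunch [April 14, April 26] → contains → counts.
onboarding [April 17, April 27] → contains → counts.
qa_pass [April 19, April 25] → finishes → counts.
sync_call [April 16, April 24] → overlaps → counts.
triage [April 2, April 4] → before → no.
Total: 5.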